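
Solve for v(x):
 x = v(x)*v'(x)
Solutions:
 v(x) = -sqrt(C1 + x^2)
 v(x) = sqrt(C1 + x^2)


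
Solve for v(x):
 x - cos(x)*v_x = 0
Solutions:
 v(x) = C1 + Integral(x/cos(x), x)


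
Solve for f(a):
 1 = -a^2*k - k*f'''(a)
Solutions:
 f(a) = C1 + C2*a + C3*a^2 - a^5/60 - a^3/(6*k)


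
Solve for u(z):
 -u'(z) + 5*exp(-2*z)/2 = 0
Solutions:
 u(z) = C1 - 5*exp(-2*z)/4


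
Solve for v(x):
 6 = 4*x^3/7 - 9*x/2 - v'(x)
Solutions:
 v(x) = C1 + x^4/7 - 9*x^2/4 - 6*x


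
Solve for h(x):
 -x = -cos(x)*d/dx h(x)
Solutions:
 h(x) = C1 + Integral(x/cos(x), x)


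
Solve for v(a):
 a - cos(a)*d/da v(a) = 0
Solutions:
 v(a) = C1 + Integral(a/cos(a), a)


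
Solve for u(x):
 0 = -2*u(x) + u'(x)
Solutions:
 u(x) = C1*exp(2*x)


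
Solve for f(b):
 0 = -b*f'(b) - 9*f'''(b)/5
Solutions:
 f(b) = C1 + Integral(C2*airyai(-15^(1/3)*b/3) + C3*airybi(-15^(1/3)*b/3), b)


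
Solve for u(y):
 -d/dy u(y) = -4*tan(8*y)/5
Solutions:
 u(y) = C1 - log(cos(8*y))/10


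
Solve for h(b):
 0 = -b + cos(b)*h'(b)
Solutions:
 h(b) = C1 + Integral(b/cos(b), b)


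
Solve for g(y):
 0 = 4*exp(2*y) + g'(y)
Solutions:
 g(y) = C1 - 2*exp(2*y)


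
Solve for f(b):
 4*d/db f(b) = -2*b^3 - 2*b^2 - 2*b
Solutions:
 f(b) = C1 - b^4/8 - b^3/6 - b^2/4


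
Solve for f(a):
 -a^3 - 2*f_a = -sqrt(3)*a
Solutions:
 f(a) = C1 - a^4/8 + sqrt(3)*a^2/4


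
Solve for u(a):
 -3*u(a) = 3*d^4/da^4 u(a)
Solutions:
 u(a) = (C1*sin(sqrt(2)*a/2) + C2*cos(sqrt(2)*a/2))*exp(-sqrt(2)*a/2) + (C3*sin(sqrt(2)*a/2) + C4*cos(sqrt(2)*a/2))*exp(sqrt(2)*a/2)


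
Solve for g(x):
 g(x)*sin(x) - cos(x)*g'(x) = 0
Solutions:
 g(x) = C1/cos(x)


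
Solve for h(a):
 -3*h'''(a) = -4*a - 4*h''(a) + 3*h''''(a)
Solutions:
 h(a) = C1 + C2*a + C3*exp(a*(-3 + sqrt(57))/6) + C4*exp(-a*(3 + sqrt(57))/6) - a^3/6 - 3*a^2/8


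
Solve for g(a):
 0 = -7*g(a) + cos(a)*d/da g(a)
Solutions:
 g(a) = C1*sqrt(sin(a) + 1)*(sin(a)^3 + 3*sin(a)^2 + 3*sin(a) + 1)/(sqrt(sin(a) - 1)*(sin(a)^3 - 3*sin(a)^2 + 3*sin(a) - 1))


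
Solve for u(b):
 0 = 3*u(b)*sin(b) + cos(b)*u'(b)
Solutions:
 u(b) = C1*cos(b)^3


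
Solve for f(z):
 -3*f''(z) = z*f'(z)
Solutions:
 f(z) = C1 + C2*erf(sqrt(6)*z/6)


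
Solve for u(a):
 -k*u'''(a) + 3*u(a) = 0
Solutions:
 u(a) = C1*exp(3^(1/3)*a*(1/k)^(1/3)) + C2*exp(a*(-3^(1/3) + 3^(5/6)*I)*(1/k)^(1/3)/2) + C3*exp(-a*(3^(1/3) + 3^(5/6)*I)*(1/k)^(1/3)/2)


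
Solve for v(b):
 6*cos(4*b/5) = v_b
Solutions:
 v(b) = C1 + 15*sin(4*b/5)/2


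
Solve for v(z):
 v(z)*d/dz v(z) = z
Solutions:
 v(z) = -sqrt(C1 + z^2)
 v(z) = sqrt(C1 + z^2)


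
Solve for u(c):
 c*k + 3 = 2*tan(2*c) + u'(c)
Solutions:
 u(c) = C1 + c^2*k/2 + 3*c + log(cos(2*c))


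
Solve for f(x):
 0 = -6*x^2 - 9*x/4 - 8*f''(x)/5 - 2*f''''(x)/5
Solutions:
 f(x) = C1 + C2*x + C3*sin(2*x) + C4*cos(2*x) - 5*x^4/16 - 15*x^3/64 + 15*x^2/16


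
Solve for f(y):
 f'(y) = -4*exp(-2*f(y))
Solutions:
 f(y) = log(-sqrt(C1 - 8*y))
 f(y) = log(C1 - 8*y)/2


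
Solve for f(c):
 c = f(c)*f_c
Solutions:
 f(c) = -sqrt(C1 + c^2)
 f(c) = sqrt(C1 + c^2)


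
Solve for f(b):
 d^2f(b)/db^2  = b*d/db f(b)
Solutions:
 f(b) = C1 + C2*erfi(sqrt(2)*b/2)


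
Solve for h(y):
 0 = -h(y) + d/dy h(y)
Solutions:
 h(y) = C1*exp(y)


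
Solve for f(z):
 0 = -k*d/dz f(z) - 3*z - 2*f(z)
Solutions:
 f(z) = C1*exp(-2*z/k) + 3*k/4 - 3*z/2


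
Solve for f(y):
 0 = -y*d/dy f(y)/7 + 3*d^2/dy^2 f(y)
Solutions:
 f(y) = C1 + C2*erfi(sqrt(42)*y/42)


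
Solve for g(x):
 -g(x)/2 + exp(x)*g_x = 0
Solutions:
 g(x) = C1*exp(-exp(-x)/2)


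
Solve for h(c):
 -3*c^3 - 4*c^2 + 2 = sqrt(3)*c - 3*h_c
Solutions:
 h(c) = C1 + c^4/4 + 4*c^3/9 + sqrt(3)*c^2/6 - 2*c/3


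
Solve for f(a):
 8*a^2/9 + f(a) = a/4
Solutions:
 f(a) = a*(9 - 32*a)/36


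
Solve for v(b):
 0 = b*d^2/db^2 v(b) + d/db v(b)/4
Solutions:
 v(b) = C1 + C2*b^(3/4)


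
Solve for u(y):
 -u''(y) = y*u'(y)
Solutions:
 u(y) = C1 + C2*erf(sqrt(2)*y/2)


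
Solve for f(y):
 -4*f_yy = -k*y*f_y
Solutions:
 f(y) = Piecewise((-sqrt(2)*sqrt(pi)*C1*erf(sqrt(2)*y*sqrt(-k)/4)/sqrt(-k) - C2, (k > 0) | (k < 0)), (-C1*y - C2, True))


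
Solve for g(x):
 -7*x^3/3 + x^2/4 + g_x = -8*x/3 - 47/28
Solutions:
 g(x) = C1 + 7*x^4/12 - x^3/12 - 4*x^2/3 - 47*x/28


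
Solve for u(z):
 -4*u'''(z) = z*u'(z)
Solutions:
 u(z) = C1 + Integral(C2*airyai(-2^(1/3)*z/2) + C3*airybi(-2^(1/3)*z/2), z)


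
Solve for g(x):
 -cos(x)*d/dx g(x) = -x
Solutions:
 g(x) = C1 + Integral(x/cos(x), x)


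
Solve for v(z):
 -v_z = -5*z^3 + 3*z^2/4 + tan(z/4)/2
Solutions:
 v(z) = C1 + 5*z^4/4 - z^3/4 + 2*log(cos(z/4))


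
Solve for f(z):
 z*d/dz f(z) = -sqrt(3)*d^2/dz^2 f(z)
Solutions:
 f(z) = C1 + C2*erf(sqrt(2)*3^(3/4)*z/6)


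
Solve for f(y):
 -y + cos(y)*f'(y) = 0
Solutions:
 f(y) = C1 + Integral(y/cos(y), y)


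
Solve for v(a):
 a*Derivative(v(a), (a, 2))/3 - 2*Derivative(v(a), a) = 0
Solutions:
 v(a) = C1 + C2*a^7


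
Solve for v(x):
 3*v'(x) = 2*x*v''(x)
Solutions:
 v(x) = C1 + C2*x^(5/2)


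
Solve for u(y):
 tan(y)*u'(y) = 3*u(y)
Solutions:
 u(y) = C1*sin(y)^3


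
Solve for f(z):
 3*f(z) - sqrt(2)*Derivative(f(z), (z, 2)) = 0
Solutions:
 f(z) = C1*exp(-2^(3/4)*sqrt(3)*z/2) + C2*exp(2^(3/4)*sqrt(3)*z/2)


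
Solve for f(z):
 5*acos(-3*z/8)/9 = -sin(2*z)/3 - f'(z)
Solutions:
 f(z) = C1 - 5*z*acos(-3*z/8)/9 - 5*sqrt(64 - 9*z^2)/27 + cos(2*z)/6


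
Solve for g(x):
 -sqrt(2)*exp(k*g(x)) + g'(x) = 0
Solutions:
 g(x) = Piecewise((log(-1/(C1*k + sqrt(2)*k*x))/k, Ne(k, 0)), (nan, True))
 g(x) = Piecewise((C1 + sqrt(2)*x, Eq(k, 0)), (nan, True))


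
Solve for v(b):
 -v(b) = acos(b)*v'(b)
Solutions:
 v(b) = C1*exp(-Integral(1/acos(b), b))


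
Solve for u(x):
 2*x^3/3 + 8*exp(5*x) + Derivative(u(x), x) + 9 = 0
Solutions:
 u(x) = C1 - x^4/6 - 9*x - 8*exp(5*x)/5


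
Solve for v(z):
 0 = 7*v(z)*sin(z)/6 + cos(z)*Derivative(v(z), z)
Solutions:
 v(z) = C1*cos(z)^(7/6)


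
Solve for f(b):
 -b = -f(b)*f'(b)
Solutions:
 f(b) = -sqrt(C1 + b^2)
 f(b) = sqrt(C1 + b^2)


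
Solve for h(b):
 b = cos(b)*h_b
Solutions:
 h(b) = C1 + Integral(b/cos(b), b)


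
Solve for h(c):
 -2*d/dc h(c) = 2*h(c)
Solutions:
 h(c) = C1*exp(-c)


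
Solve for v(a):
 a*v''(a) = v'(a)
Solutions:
 v(a) = C1 + C2*a^2


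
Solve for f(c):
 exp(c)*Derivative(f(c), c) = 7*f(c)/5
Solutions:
 f(c) = C1*exp(-7*exp(-c)/5)


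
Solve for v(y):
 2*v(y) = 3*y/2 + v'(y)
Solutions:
 v(y) = C1*exp(2*y) + 3*y/4 + 3/8


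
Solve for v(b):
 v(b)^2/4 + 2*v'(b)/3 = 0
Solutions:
 v(b) = 8/(C1 + 3*b)


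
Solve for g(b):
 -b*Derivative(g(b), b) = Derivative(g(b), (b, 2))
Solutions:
 g(b) = C1 + C2*erf(sqrt(2)*b/2)


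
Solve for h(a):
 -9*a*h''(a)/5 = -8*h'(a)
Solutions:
 h(a) = C1 + C2*a^(49/9)


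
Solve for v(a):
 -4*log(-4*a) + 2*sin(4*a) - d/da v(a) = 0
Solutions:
 v(a) = C1 - 4*a*log(-a) - 8*a*log(2) + 4*a - cos(4*a)/2


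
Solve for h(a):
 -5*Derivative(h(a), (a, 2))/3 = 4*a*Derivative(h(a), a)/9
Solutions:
 h(a) = C1 + C2*erf(sqrt(30)*a/15)


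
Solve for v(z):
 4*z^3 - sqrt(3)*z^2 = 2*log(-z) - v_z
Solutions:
 v(z) = C1 - z^4 + sqrt(3)*z^3/3 + 2*z*log(-z) - 2*z


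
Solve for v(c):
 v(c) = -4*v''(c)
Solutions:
 v(c) = C1*sin(c/2) + C2*cos(c/2)


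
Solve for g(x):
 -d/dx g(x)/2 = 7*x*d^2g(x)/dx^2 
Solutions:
 g(x) = C1 + C2*x^(13/14)


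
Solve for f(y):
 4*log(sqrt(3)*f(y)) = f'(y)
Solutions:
 -Integral(1/(2*log(_y) + log(3)), (_y, f(y)))/2 = C1 - y


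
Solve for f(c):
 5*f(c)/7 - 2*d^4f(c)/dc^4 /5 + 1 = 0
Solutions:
 f(c) = C1*exp(-14^(3/4)*sqrt(5)*c/14) + C2*exp(14^(3/4)*sqrt(5)*c/14) + C3*sin(14^(3/4)*sqrt(5)*c/14) + C4*cos(14^(3/4)*sqrt(5)*c/14) - 7/5


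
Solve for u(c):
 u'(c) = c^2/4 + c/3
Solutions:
 u(c) = C1 + c^3/12 + c^2/6


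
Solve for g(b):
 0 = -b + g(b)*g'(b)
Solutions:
 g(b) = -sqrt(C1 + b^2)
 g(b) = sqrt(C1 + b^2)


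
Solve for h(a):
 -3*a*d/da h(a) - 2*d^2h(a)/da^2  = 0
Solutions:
 h(a) = C1 + C2*erf(sqrt(3)*a/2)


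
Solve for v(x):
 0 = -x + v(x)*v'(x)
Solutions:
 v(x) = -sqrt(C1 + x^2)
 v(x) = sqrt(C1 + x^2)


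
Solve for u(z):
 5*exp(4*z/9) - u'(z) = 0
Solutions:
 u(z) = C1 + 45*exp(4*z/9)/4


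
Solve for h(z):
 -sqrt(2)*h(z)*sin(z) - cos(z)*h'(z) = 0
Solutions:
 h(z) = C1*cos(z)^(sqrt(2))


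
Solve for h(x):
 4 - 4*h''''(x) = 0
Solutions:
 h(x) = C1 + C2*x + C3*x^2 + C4*x^3 + x^4/24


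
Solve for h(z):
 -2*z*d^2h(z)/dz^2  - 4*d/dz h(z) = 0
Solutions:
 h(z) = C1 + C2/z


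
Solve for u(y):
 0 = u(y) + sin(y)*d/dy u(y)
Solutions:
 u(y) = C1*sqrt(cos(y) + 1)/sqrt(cos(y) - 1)


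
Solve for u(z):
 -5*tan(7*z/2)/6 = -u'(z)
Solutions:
 u(z) = C1 - 5*log(cos(7*z/2))/21


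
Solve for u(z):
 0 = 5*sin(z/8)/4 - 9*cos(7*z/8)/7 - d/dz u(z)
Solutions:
 u(z) = C1 - 72*sin(7*z/8)/49 - 10*cos(z/8)


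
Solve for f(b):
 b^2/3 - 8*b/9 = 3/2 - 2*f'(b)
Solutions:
 f(b) = C1 - b^3/18 + 2*b^2/9 + 3*b/4


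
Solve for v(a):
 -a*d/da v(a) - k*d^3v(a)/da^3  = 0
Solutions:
 v(a) = C1 + Integral(C2*airyai(a*(-1/k)^(1/3)) + C3*airybi(a*(-1/k)^(1/3)), a)


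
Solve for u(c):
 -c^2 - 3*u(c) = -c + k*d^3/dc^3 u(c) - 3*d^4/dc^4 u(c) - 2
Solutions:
 u(c) = C1*exp(c*(k - sqrt(k^2 + 6*12^(1/3)*(-k^2 + sqrt(k^4 + 768))^(1/3) - 48*18^(1/3)/(-k^2 + sqrt(k^4 + 768))^(1/3)) - sqrt(2)*sqrt(-k^3/sqrt(k^2 + 6*12^(1/3)*(-k^2 + sqrt(k^4 + 768))^(1/3) - 48*18^(1/3)/(-k^2 + sqrt(k^4 + 768))^(1/3)) + k^2 - 3*12^(1/3)*(-k^2 + sqrt(k^4 + 768))^(1/3) + 24*18^(1/3)/(-k^2 + sqrt(k^4 + 768))^(1/3)))/12) + C2*exp(c*(k - sqrt(k^2 + 6*12^(1/3)*(-k^2 + sqrt(k^4 + 768))^(1/3) - 48*18^(1/3)/(-k^2 + sqrt(k^4 + 768))^(1/3)) + sqrt(2)*sqrt(-k^3/sqrt(k^2 + 6*12^(1/3)*(-k^2 + sqrt(k^4 + 768))^(1/3) - 48*18^(1/3)/(-k^2 + sqrt(k^4 + 768))^(1/3)) + k^2 - 3*12^(1/3)*(-k^2 + sqrt(k^4 + 768))^(1/3) + 24*18^(1/3)/(-k^2 + sqrt(k^4 + 768))^(1/3)))/12) + C3*exp(c*(k + sqrt(k^2 + 6*12^(1/3)*(-k^2 + sqrt(k^4 + 768))^(1/3) - 48*18^(1/3)/(-k^2 + sqrt(k^4 + 768))^(1/3)) - sqrt(2)*sqrt(k^3/sqrt(k^2 + 6*12^(1/3)*(-k^2 + sqrt(k^4 + 768))^(1/3) - 48*18^(1/3)/(-k^2 + sqrt(k^4 + 768))^(1/3)) + k^2 - 3*12^(1/3)*(-k^2 + sqrt(k^4 + 768))^(1/3) + 24*18^(1/3)/(-k^2 + sqrt(k^4 + 768))^(1/3)))/12) + C4*exp(c*(k + sqrt(k^2 + 6*12^(1/3)*(-k^2 + sqrt(k^4 + 768))^(1/3) - 48*18^(1/3)/(-k^2 + sqrt(k^4 + 768))^(1/3)) + sqrt(2)*sqrt(k^3/sqrt(k^2 + 6*12^(1/3)*(-k^2 + sqrt(k^4 + 768))^(1/3) - 48*18^(1/3)/(-k^2 + sqrt(k^4 + 768))^(1/3)) + k^2 - 3*12^(1/3)*(-k^2 + sqrt(k^4 + 768))^(1/3) + 24*18^(1/3)/(-k^2 + sqrt(k^4 + 768))^(1/3)))/12) - c^2/3 + c/3 + 2/3


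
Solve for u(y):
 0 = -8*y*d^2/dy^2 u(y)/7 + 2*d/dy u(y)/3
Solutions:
 u(y) = C1 + C2*y^(19/12)


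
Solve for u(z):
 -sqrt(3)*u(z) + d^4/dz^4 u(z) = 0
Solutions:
 u(z) = C1*exp(-3^(1/8)*z) + C2*exp(3^(1/8)*z) + C3*sin(3^(1/8)*z) + C4*cos(3^(1/8)*z)


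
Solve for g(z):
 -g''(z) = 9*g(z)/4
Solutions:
 g(z) = C1*sin(3*z/2) + C2*cos(3*z/2)


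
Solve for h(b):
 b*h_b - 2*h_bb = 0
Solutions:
 h(b) = C1 + C2*erfi(b/2)


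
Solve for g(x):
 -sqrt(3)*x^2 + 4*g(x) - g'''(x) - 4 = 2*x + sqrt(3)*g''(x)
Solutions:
 g(x) = C1*exp(-x*((-sqrt(3)/9 + sqrt(-3 + (-18 + sqrt(3))^2)/9 + 2)^(-1/3) + 2*sqrt(3) + 3*(-sqrt(3)/9 + sqrt(-3 + (-18 + sqrt(3))^2)/9 + 2)^(1/3))/6)*sin(sqrt(3)*x*(-3*(-sqrt(3)/9 + sqrt(3)*sqrt(-4 + 27*(-4 + 2*sqrt(3)/9)^2)/18 + 2)^(1/3) + (-sqrt(3)/9 + sqrt(3)*sqrt(-4 + 27*(-4 + 2*sqrt(3)/9)^2)/18 + 2)^(-1/3))/6) + C2*exp(-x*((-sqrt(3)/9 + sqrt(-3 + (-18 + sqrt(3))^2)/9 + 2)^(-1/3) + 2*sqrt(3) + 3*(-sqrt(3)/9 + sqrt(-3 + (-18 + sqrt(3))^2)/9 + 2)^(1/3))/6)*cos(sqrt(3)*x*(-3*(-sqrt(3)/9 + sqrt(3)*sqrt(-4 + 27*(-4 + 2*sqrt(3)/9)^2)/18 + 2)^(1/3) + (-sqrt(3)/9 + sqrt(3)*sqrt(-4 + 27*(-4 + 2*sqrt(3)/9)^2)/18 + 2)^(-1/3))/6) + C3*exp(x*(-sqrt(3)/3 + 1/(3*(-sqrt(3)/9 + sqrt(-3 + (-18 + sqrt(3))^2)/9 + 2)^(1/3)) + (-sqrt(3)/9 + sqrt(-3 + (-18 + sqrt(3))^2)/9 + 2)^(1/3))) + sqrt(3)*x^2/4 + x/2 + 11/8


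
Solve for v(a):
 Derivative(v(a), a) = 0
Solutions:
 v(a) = C1


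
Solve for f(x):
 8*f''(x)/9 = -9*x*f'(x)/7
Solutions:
 f(x) = C1 + C2*erf(9*sqrt(7)*x/28)


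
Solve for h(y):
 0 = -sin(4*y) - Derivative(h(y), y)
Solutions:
 h(y) = C1 + cos(4*y)/4


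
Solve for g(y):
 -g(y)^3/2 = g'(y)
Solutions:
 g(y) = -sqrt(-1/(C1 - y))
 g(y) = sqrt(-1/(C1 - y))


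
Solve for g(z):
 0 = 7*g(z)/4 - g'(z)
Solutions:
 g(z) = C1*exp(7*z/4)


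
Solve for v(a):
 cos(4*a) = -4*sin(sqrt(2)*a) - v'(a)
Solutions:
 v(a) = C1 - sin(4*a)/4 + 2*sqrt(2)*cos(sqrt(2)*a)


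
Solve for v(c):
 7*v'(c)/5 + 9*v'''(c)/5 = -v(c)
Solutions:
 v(c) = C1*exp(c*(-14*18^(1/3)/(135 + sqrt(22341))^(1/3) + 12^(1/3)*(135 + sqrt(22341))^(1/3))/36)*sin(2^(1/3)*3^(1/6)*c*(42/(135 + sqrt(22341))^(1/3) + 2^(1/3)*3^(2/3)*(135 + sqrt(22341))^(1/3))/36) + C2*exp(c*(-14*18^(1/3)/(135 + sqrt(22341))^(1/3) + 12^(1/3)*(135 + sqrt(22341))^(1/3))/36)*cos(2^(1/3)*3^(1/6)*c*(42/(135 + sqrt(22341))^(1/3) + 2^(1/3)*3^(2/3)*(135 + sqrt(22341))^(1/3))/36) + C3*exp(-c*(-14*18^(1/3)/(135 + sqrt(22341))^(1/3) + 12^(1/3)*(135 + sqrt(22341))^(1/3))/18)


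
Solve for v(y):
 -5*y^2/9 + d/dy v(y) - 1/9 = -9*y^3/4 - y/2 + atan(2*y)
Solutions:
 v(y) = C1 - 9*y^4/16 + 5*y^3/27 - y^2/4 + y*atan(2*y) + y/9 - log(4*y^2 + 1)/4


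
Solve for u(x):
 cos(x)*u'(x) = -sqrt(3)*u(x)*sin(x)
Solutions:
 u(x) = C1*cos(x)^(sqrt(3))


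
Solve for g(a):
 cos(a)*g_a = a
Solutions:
 g(a) = C1 + Integral(a/cos(a), a)


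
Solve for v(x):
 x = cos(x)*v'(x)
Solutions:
 v(x) = C1 + Integral(x/cos(x), x)


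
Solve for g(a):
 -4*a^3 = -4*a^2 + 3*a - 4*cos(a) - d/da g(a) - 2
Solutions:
 g(a) = C1 + a^4 - 4*a^3/3 + 3*a^2/2 - 2*a - 4*sin(a)


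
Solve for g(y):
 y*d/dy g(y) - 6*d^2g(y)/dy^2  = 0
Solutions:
 g(y) = C1 + C2*erfi(sqrt(3)*y/6)


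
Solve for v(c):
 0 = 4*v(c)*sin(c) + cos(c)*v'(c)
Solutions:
 v(c) = C1*cos(c)^4


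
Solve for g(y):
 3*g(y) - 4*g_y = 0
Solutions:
 g(y) = C1*exp(3*y/4)


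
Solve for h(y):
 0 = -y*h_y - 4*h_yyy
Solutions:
 h(y) = C1 + Integral(C2*airyai(-2^(1/3)*y/2) + C3*airybi(-2^(1/3)*y/2), y)


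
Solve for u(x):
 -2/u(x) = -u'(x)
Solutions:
 u(x) = -sqrt(C1 + 4*x)
 u(x) = sqrt(C1 + 4*x)


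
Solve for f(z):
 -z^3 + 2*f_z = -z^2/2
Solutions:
 f(z) = C1 + z^4/8 - z^3/12


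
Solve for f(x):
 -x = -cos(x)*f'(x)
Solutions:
 f(x) = C1 + Integral(x/cos(x), x)


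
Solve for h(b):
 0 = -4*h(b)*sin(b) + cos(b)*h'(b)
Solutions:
 h(b) = C1/cos(b)^4


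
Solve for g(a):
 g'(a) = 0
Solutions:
 g(a) = C1


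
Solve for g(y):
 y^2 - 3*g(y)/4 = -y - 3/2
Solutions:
 g(y) = 4*y^2/3 + 4*y/3 + 2


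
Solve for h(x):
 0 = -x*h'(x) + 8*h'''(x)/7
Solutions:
 h(x) = C1 + Integral(C2*airyai(7^(1/3)*x/2) + C3*airybi(7^(1/3)*x/2), x)


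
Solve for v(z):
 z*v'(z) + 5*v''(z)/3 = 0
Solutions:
 v(z) = C1 + C2*erf(sqrt(30)*z/10)


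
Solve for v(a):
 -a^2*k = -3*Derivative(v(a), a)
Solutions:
 v(a) = C1 + a^3*k/9


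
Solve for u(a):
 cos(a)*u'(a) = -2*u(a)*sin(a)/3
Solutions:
 u(a) = C1*cos(a)^(2/3)


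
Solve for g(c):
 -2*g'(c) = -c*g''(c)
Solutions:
 g(c) = C1 + C2*c^3


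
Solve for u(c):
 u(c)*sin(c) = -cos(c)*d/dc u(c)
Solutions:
 u(c) = C1*cos(c)


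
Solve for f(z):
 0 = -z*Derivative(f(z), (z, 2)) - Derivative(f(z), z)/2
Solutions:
 f(z) = C1 + C2*sqrt(z)


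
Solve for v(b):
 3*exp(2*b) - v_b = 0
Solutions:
 v(b) = C1 + 3*exp(2*b)/2


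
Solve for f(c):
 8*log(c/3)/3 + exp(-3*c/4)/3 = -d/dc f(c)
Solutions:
 f(c) = C1 - 8*c*log(c)/3 + 8*c*(1 + log(3))/3 + 4*exp(-3*c/4)/9


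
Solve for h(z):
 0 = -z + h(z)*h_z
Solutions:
 h(z) = -sqrt(C1 + z^2)
 h(z) = sqrt(C1 + z^2)


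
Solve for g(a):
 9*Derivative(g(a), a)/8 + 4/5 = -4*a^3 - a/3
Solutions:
 g(a) = C1 - 8*a^4/9 - 4*a^2/27 - 32*a/45


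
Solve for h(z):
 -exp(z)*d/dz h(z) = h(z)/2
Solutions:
 h(z) = C1*exp(exp(-z)/2)


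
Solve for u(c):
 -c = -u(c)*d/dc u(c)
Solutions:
 u(c) = -sqrt(C1 + c^2)
 u(c) = sqrt(C1 + c^2)


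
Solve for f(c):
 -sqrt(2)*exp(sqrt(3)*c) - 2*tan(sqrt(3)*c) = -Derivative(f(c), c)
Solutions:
 f(c) = C1 + sqrt(6)*exp(sqrt(3)*c)/3 - 2*sqrt(3)*log(cos(sqrt(3)*c))/3


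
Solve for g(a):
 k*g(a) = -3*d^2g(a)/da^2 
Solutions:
 g(a) = C1*exp(-sqrt(3)*a*sqrt(-k)/3) + C2*exp(sqrt(3)*a*sqrt(-k)/3)


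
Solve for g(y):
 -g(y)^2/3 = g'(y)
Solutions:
 g(y) = 3/(C1 + y)


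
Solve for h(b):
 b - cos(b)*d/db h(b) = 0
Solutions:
 h(b) = C1 + Integral(b/cos(b), b)


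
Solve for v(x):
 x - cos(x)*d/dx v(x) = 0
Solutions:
 v(x) = C1 + Integral(x/cos(x), x)


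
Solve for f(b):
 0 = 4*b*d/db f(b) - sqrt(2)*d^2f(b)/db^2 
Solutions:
 f(b) = C1 + C2*erfi(2^(1/4)*b)


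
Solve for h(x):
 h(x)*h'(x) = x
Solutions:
 h(x) = -sqrt(C1 + x^2)
 h(x) = sqrt(C1 + x^2)


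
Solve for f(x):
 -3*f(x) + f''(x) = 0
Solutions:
 f(x) = C1*exp(-sqrt(3)*x) + C2*exp(sqrt(3)*x)


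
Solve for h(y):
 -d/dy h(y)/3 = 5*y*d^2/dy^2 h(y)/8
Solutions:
 h(y) = C1 + C2*y^(7/15)


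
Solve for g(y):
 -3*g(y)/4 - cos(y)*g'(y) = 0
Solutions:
 g(y) = C1*(sin(y) - 1)^(3/8)/(sin(y) + 1)^(3/8)


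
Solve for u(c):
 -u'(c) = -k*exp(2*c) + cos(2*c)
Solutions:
 u(c) = C1 + k*exp(2*c)/2 - sin(2*c)/2


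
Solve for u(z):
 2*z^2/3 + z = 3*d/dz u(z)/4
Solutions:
 u(z) = C1 + 8*z^3/27 + 2*z^2/3


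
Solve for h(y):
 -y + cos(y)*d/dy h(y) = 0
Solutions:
 h(y) = C1 + Integral(y/cos(y), y)


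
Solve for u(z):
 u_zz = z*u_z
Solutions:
 u(z) = C1 + C2*erfi(sqrt(2)*z/2)


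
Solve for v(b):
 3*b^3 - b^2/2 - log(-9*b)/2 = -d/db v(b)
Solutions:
 v(b) = C1 - 3*b^4/4 + b^3/6 + b*log(-b)/2 + b*(-1/2 + log(3))


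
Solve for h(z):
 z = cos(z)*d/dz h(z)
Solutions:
 h(z) = C1 + Integral(z/cos(z), z)


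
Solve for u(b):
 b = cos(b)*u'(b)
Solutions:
 u(b) = C1 + Integral(b/cos(b), b)


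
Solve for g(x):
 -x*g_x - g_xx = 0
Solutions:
 g(x) = C1 + C2*erf(sqrt(2)*x/2)


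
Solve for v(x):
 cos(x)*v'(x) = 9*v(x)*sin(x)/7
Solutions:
 v(x) = C1/cos(x)^(9/7)


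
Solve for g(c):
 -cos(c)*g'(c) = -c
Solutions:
 g(c) = C1 + Integral(c/cos(c), c)


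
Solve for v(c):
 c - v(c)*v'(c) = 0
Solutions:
 v(c) = -sqrt(C1 + c^2)
 v(c) = sqrt(C1 + c^2)


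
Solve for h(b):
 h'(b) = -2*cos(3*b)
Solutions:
 h(b) = C1 - 2*sin(3*b)/3


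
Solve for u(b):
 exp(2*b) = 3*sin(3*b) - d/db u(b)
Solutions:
 u(b) = C1 - exp(2*b)/2 - cos(3*b)


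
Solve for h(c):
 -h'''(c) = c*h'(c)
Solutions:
 h(c) = C1 + Integral(C2*airyai(-c) + C3*airybi(-c), c)


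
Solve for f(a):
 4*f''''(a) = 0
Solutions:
 f(a) = C1 + C2*a + C3*a^2 + C4*a^3


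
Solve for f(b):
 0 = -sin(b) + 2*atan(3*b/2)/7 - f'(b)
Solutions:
 f(b) = C1 + 2*b*atan(3*b/2)/7 - 2*log(9*b^2 + 4)/21 + cos(b)


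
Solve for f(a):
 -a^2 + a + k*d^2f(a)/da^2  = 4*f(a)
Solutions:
 f(a) = C1*exp(-2*a*sqrt(1/k)) + C2*exp(2*a*sqrt(1/k)) - a^2/4 + a/4 - k/8


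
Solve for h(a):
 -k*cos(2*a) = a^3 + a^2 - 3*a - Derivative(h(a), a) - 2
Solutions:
 h(a) = C1 + a^4/4 + a^3/3 - 3*a^2/2 - 2*a + k*sin(2*a)/2


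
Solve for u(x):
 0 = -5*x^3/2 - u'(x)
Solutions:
 u(x) = C1 - 5*x^4/8


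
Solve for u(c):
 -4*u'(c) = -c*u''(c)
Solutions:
 u(c) = C1 + C2*c^5


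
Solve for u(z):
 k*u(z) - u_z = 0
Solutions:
 u(z) = C1*exp(k*z)


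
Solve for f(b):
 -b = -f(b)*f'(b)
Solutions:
 f(b) = -sqrt(C1 + b^2)
 f(b) = sqrt(C1 + b^2)


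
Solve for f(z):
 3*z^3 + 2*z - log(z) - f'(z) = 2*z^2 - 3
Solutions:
 f(z) = C1 + 3*z^4/4 - 2*z^3/3 + z^2 - z*log(z) + 4*z


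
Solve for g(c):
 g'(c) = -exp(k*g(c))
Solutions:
 g(c) = Piecewise((log(1/(C1*k + c*k))/k, Ne(k, 0)), (nan, True))
 g(c) = Piecewise((C1 - c, Eq(k, 0)), (nan, True))


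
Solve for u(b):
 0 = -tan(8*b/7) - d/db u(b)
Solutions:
 u(b) = C1 + 7*log(cos(8*b/7))/8


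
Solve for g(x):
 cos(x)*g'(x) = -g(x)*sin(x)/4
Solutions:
 g(x) = C1*cos(x)^(1/4)


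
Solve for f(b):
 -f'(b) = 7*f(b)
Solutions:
 f(b) = C1*exp(-7*b)


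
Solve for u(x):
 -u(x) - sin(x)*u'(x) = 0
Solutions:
 u(x) = C1*sqrt(cos(x) + 1)/sqrt(cos(x) - 1)


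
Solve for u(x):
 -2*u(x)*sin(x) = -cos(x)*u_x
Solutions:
 u(x) = C1/cos(x)^2


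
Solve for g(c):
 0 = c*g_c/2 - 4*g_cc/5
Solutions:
 g(c) = C1 + C2*erfi(sqrt(5)*c/4)


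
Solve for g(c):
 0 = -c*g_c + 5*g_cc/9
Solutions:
 g(c) = C1 + C2*erfi(3*sqrt(10)*c/10)


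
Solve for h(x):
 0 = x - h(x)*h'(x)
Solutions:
 h(x) = -sqrt(C1 + x^2)
 h(x) = sqrt(C1 + x^2)


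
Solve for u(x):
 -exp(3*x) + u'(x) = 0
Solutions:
 u(x) = C1 + exp(3*x)/3


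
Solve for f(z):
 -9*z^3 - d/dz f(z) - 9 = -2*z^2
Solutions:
 f(z) = C1 - 9*z^4/4 + 2*z^3/3 - 9*z


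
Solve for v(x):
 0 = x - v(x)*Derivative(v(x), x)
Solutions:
 v(x) = -sqrt(C1 + x^2)
 v(x) = sqrt(C1 + x^2)


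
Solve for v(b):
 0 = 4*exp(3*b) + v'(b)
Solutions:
 v(b) = C1 - 4*exp(3*b)/3


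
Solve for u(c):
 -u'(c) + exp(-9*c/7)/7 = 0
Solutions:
 u(c) = C1 - exp(-9*c/7)/9


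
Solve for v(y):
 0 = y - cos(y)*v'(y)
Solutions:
 v(y) = C1 + Integral(y/cos(y), y)


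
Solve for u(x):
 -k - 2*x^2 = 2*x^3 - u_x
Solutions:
 u(x) = C1 + k*x + x^4/2 + 2*x^3/3


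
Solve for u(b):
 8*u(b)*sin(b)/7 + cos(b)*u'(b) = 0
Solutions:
 u(b) = C1*cos(b)^(8/7)


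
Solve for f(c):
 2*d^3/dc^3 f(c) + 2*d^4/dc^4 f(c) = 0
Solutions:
 f(c) = C1 + C2*c + C3*c^2 + C4*exp(-c)


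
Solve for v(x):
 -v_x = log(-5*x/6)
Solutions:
 v(x) = C1 - x*log(-x) + x*(-log(5) + 1 + log(6))


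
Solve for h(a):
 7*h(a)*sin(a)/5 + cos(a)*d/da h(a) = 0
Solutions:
 h(a) = C1*cos(a)^(7/5)


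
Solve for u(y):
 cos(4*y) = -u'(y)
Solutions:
 u(y) = C1 - sin(4*y)/4


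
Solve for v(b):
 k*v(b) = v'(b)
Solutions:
 v(b) = C1*exp(b*k)


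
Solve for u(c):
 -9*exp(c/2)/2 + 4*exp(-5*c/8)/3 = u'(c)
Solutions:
 u(c) = C1 - 9*exp(c/2) - 32*exp(-5*c/8)/15


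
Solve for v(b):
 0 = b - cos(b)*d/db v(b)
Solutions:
 v(b) = C1 + Integral(b/cos(b), b)


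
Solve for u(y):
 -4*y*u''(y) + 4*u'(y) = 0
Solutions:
 u(y) = C1 + C2*y^2


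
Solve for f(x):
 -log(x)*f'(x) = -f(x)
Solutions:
 f(x) = C1*exp(li(x))


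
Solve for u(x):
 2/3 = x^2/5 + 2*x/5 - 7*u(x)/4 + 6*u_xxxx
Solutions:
 u(x) = C1*exp(-378^(1/4)*x/6) + C2*exp(378^(1/4)*x/6) + C3*sin(378^(1/4)*x/6) + C4*cos(378^(1/4)*x/6) + 4*x^2/35 + 8*x/35 - 8/21


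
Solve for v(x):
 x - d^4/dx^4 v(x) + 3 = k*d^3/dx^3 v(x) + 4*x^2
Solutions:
 v(x) = C1 + C2*x + C3*x^2 + C4*exp(-k*x) - x^5/(15*k) + x^4*(1 + 8/k)/(24*k) + x^3*(3 - 1/k - 8/k^2)/(6*k)


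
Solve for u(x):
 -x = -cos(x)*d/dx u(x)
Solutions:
 u(x) = C1 + Integral(x/cos(x), x)


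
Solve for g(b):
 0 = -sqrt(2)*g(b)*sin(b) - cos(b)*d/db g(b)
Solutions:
 g(b) = C1*cos(b)^(sqrt(2))


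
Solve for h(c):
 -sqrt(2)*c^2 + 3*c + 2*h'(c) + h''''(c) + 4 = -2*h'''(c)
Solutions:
 h(c) = C1 + C2*exp(c*(-4 + 4/(3*sqrt(129) + 35)^(1/3) + (3*sqrt(129) + 35)^(1/3))/6)*sin(sqrt(3)*c*(-(3*sqrt(129) + 35)^(1/3) + 4/(3*sqrt(129) + 35)^(1/3))/6) + C3*exp(c*(-4 + 4/(3*sqrt(129) + 35)^(1/3) + (3*sqrt(129) + 35)^(1/3))/6)*cos(sqrt(3)*c*(-(3*sqrt(129) + 35)^(1/3) + 4/(3*sqrt(129) + 35)^(1/3))/6) + C4*exp(-c*(4/(3*sqrt(129) + 35)^(1/3) + 2 + (3*sqrt(129) + 35)^(1/3))/3) + sqrt(2)*c^3/6 - 3*c^2/4 - 2*c - sqrt(2)*c


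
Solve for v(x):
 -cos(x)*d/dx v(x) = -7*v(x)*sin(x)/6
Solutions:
 v(x) = C1/cos(x)^(7/6)


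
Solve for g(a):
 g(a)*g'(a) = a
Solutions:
 g(a) = -sqrt(C1 + a^2)
 g(a) = sqrt(C1 + a^2)


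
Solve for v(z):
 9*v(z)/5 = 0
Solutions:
 v(z) = 0


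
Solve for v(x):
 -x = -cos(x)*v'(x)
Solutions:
 v(x) = C1 + Integral(x/cos(x), x)


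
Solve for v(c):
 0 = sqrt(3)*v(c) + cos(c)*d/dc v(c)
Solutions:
 v(c) = C1*(sin(c) - 1)^(sqrt(3)/2)/(sin(c) + 1)^(sqrt(3)/2)


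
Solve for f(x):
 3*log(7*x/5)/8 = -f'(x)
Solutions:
 f(x) = C1 - 3*x*log(x)/8 - 3*x*log(7)/8 + 3*x/8 + 3*x*log(5)/8


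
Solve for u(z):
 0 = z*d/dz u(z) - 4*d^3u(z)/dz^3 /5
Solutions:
 u(z) = C1 + Integral(C2*airyai(10^(1/3)*z/2) + C3*airybi(10^(1/3)*z/2), z)


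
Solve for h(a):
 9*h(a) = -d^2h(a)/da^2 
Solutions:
 h(a) = C1*sin(3*a) + C2*cos(3*a)


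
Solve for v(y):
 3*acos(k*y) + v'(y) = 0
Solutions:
 v(y) = C1 - 3*Piecewise((y*acos(k*y) - sqrt(-k^2*y^2 + 1)/k, Ne(k, 0)), (pi*y/2, True))


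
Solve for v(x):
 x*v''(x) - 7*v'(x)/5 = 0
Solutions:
 v(x) = C1 + C2*x^(12/5)


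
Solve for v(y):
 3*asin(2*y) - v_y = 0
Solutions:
 v(y) = C1 + 3*y*asin(2*y) + 3*sqrt(1 - 4*y^2)/2


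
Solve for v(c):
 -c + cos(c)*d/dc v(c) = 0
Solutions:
 v(c) = C1 + Integral(c/cos(c), c)


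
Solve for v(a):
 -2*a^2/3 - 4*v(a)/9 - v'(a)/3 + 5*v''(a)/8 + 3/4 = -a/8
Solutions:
 v(a) = C1*exp(4*a*(1 - sqrt(11))/15) + C2*exp(4*a*(1 + sqrt(11))/15) - 3*a^2/2 + 81*a/32 - 567/128


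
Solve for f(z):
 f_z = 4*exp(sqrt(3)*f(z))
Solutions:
 f(z) = sqrt(3)*(2*log(-1/(C1 + 4*z)) - log(3))/6


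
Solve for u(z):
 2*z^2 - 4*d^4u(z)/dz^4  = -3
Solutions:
 u(z) = C1 + C2*z + C3*z^2 + C4*z^3 + z^6/720 + z^4/32


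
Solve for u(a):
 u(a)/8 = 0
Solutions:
 u(a) = 0


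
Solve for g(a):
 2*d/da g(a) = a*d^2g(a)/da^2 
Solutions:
 g(a) = C1 + C2*a^3


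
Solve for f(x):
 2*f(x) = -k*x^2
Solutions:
 f(x) = -k*x^2/2


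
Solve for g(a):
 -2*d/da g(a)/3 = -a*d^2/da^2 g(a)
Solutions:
 g(a) = C1 + C2*a^(5/3)


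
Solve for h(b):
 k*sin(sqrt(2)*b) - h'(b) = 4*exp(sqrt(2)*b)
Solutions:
 h(b) = C1 - sqrt(2)*k*cos(sqrt(2)*b)/2 - 2*sqrt(2)*exp(sqrt(2)*b)


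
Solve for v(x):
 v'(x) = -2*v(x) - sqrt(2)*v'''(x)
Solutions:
 v(x) = C1*exp(3^(1/3)*x*(-2^(5/6)*3^(1/3)/(9*sqrt(2) + sqrt(3)*sqrt(sqrt(2) + 54))^(1/3) + 2^(2/3)*(9*sqrt(2) + sqrt(3)*sqrt(sqrt(2) + 54))^(1/3))/12)*sin(3^(1/6)*x*(3*2^(5/6)/(9*sqrt(2) + sqrt(3)*sqrt(sqrt(2) + 54))^(1/3) + 6^(2/3)*(9*sqrt(2) + sqrt(3)*sqrt(sqrt(2) + 54))^(1/3))/12) + C2*exp(3^(1/3)*x*(-2^(5/6)*3^(1/3)/(9*sqrt(2) + sqrt(3)*sqrt(sqrt(2) + 54))^(1/3) + 2^(2/3)*(9*sqrt(2) + sqrt(3)*sqrt(sqrt(2) + 54))^(1/3))/12)*cos(3^(1/6)*x*(3*2^(5/6)/(9*sqrt(2) + sqrt(3)*sqrt(sqrt(2) + 54))^(1/3) + 6^(2/3)*(9*sqrt(2) + sqrt(3)*sqrt(sqrt(2) + 54))^(1/3))/12) + C3*exp(-3^(1/3)*x*(-2^(5/6)*3^(1/3)/(9*sqrt(2) + sqrt(3)*sqrt(sqrt(2) + 54))^(1/3) + 2^(2/3)*(9*sqrt(2) + sqrt(3)*sqrt(sqrt(2) + 54))^(1/3))/6)


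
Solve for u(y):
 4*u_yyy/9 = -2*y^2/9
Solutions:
 u(y) = C1 + C2*y + C3*y^2 - y^5/120


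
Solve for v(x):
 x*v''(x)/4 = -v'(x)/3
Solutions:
 v(x) = C1 + C2/x^(1/3)


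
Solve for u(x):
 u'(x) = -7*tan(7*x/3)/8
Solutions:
 u(x) = C1 + 3*log(cos(7*x/3))/8


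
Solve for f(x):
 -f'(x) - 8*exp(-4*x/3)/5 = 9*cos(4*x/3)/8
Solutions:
 f(x) = C1 - 27*sin(4*x/3)/32 + 6*exp(-4*x/3)/5


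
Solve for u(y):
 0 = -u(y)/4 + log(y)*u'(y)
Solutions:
 u(y) = C1*exp(li(y)/4)


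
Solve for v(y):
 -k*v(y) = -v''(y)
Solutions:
 v(y) = C1*exp(-sqrt(k)*y) + C2*exp(sqrt(k)*y)


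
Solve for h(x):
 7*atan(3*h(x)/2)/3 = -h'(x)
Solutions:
 Integral(1/atan(3*_y/2), (_y, h(x))) = C1 - 7*x/3


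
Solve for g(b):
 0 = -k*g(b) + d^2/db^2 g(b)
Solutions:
 g(b) = C1*exp(-b*sqrt(k)) + C2*exp(b*sqrt(k))


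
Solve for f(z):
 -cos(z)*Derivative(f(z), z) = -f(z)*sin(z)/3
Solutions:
 f(z) = C1/cos(z)^(1/3)


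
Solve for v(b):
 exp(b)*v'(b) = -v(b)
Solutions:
 v(b) = C1*exp(exp(-b))


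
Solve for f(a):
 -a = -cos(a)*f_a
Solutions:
 f(a) = C1 + Integral(a/cos(a), a)


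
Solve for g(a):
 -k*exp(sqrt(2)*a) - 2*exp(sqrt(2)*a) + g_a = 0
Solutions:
 g(a) = C1 + sqrt(2)*k*exp(sqrt(2)*a)/2 + sqrt(2)*exp(sqrt(2)*a)


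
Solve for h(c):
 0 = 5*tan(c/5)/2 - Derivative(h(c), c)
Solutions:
 h(c) = C1 - 25*log(cos(c/5))/2


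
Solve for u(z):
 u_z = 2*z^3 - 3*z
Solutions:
 u(z) = C1 + z^4/2 - 3*z^2/2


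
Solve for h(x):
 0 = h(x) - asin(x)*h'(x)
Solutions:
 h(x) = C1*exp(Integral(1/asin(x), x))


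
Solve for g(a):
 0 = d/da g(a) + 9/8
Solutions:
 g(a) = C1 - 9*a/8


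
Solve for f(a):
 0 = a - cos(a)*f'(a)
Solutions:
 f(a) = C1 + Integral(a/cos(a), a)


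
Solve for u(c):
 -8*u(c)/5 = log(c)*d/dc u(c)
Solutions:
 u(c) = C1*exp(-8*li(c)/5)


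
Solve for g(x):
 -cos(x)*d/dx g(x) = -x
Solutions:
 g(x) = C1 + Integral(x/cos(x), x)


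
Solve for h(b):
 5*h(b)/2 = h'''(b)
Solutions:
 h(b) = C3*exp(2^(2/3)*5^(1/3)*b/2) + (C1*sin(2^(2/3)*sqrt(3)*5^(1/3)*b/4) + C2*cos(2^(2/3)*sqrt(3)*5^(1/3)*b/4))*exp(-2^(2/3)*5^(1/3)*b/4)


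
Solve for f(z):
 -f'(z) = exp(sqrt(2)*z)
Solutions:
 f(z) = C1 - sqrt(2)*exp(sqrt(2)*z)/2


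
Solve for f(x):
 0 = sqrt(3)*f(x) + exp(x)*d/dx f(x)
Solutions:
 f(x) = C1*exp(sqrt(3)*exp(-x))


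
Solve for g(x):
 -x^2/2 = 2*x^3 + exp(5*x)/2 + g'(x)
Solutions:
 g(x) = C1 - x^4/2 - x^3/6 - exp(5*x)/10


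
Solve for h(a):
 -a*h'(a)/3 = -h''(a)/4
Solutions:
 h(a) = C1 + C2*erfi(sqrt(6)*a/3)


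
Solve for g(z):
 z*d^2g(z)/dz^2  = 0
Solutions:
 g(z) = C1 + C2*z


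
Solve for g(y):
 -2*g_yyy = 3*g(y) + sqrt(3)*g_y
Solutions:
 g(y) = C1*exp(2^(1/3)*y*(-2^(1/3)*3^(5/6)/(9 + sqrt(2*sqrt(3) + 81))^(1/3) + 3^(2/3)*(9 + sqrt(2*sqrt(3) + 81))^(1/3))/12)*sin(2^(1/3)*y*(6^(1/3)/(9 + sqrt(2*sqrt(3) + 81))^(1/3) + 3^(1/6)*(9 + sqrt(2*sqrt(3) + 81))^(1/3))/4) + C2*exp(2^(1/3)*y*(-2^(1/3)*3^(5/6)/(9 + sqrt(2*sqrt(3) + 81))^(1/3) + 3^(2/3)*(9 + sqrt(2*sqrt(3) + 81))^(1/3))/12)*cos(2^(1/3)*y*(6^(1/3)/(9 + sqrt(2*sqrt(3) + 81))^(1/3) + 3^(1/6)*(9 + sqrt(2*sqrt(3) + 81))^(1/3))/4) + C3*exp(-2^(1/3)*y*(-2^(1/3)*3^(5/6)/(9 + sqrt(2*sqrt(3) + 81))^(1/3) + 3^(2/3)*(9 + sqrt(2*sqrt(3) + 81))^(1/3))/6)


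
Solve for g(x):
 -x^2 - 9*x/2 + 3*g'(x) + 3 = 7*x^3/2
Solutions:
 g(x) = C1 + 7*x^4/24 + x^3/9 + 3*x^2/4 - x


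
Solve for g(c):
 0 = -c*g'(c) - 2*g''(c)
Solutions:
 g(c) = C1 + C2*erf(c/2)


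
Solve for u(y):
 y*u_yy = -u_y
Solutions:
 u(y) = C1 + C2*log(y)


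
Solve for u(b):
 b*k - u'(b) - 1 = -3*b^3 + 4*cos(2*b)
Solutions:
 u(b) = C1 + 3*b^4/4 + b^2*k/2 - b - 2*sin(2*b)


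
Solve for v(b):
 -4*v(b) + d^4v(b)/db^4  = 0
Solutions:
 v(b) = C1*exp(-sqrt(2)*b) + C2*exp(sqrt(2)*b) + C3*sin(sqrt(2)*b) + C4*cos(sqrt(2)*b)


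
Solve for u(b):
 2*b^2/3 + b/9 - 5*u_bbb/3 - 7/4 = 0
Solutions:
 u(b) = C1 + C2*b + C3*b^2 + b^5/150 + b^4/360 - 7*b^3/40


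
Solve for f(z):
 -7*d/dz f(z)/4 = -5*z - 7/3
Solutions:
 f(z) = C1 + 10*z^2/7 + 4*z/3


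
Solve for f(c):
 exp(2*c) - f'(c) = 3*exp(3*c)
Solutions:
 f(c) = C1 - exp(3*c) + exp(2*c)/2


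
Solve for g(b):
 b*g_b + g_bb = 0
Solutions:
 g(b) = C1 + C2*erf(sqrt(2)*b/2)


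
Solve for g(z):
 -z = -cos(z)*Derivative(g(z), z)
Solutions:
 g(z) = C1 + Integral(z/cos(z), z)


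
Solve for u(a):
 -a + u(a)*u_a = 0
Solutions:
 u(a) = -sqrt(C1 + a^2)
 u(a) = sqrt(C1 + a^2)


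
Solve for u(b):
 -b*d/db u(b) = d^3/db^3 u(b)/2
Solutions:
 u(b) = C1 + Integral(C2*airyai(-2^(1/3)*b) + C3*airybi(-2^(1/3)*b), b)


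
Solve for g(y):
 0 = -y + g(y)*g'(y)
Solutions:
 g(y) = -sqrt(C1 + y^2)
 g(y) = sqrt(C1 + y^2)


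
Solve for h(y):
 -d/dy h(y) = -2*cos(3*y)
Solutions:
 h(y) = C1 + 2*sin(3*y)/3


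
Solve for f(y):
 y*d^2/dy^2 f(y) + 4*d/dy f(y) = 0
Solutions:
 f(y) = C1 + C2/y^3


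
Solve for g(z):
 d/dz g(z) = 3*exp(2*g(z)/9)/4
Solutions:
 g(z) = 9*log(-sqrt(-1/(C1 + 3*z))) + 9*log(2)/2 + 9*log(3)
 g(z) = 9*log(-1/(C1 + 3*z))/2 + 9*log(2)/2 + 9*log(3)


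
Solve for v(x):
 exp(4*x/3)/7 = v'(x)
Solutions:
 v(x) = C1 + 3*exp(4*x/3)/28


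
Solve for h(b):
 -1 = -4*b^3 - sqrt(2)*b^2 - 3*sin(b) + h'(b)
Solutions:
 h(b) = C1 + b^4 + sqrt(2)*b^3/3 - b - 3*cos(b)


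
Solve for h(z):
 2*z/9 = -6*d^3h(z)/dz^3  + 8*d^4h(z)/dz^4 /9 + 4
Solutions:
 h(z) = C1 + C2*z + C3*z^2 + C4*exp(27*z/4) - z^4/648 + 241*z^3/2187


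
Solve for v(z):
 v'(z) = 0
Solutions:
 v(z) = C1


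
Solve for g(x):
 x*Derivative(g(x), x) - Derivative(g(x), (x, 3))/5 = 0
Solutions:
 g(x) = C1 + Integral(C2*airyai(5^(1/3)*x) + C3*airybi(5^(1/3)*x), x)


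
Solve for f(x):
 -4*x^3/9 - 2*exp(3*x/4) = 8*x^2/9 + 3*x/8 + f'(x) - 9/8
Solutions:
 f(x) = C1 - x^4/9 - 8*x^3/27 - 3*x^2/16 + 9*x/8 - 8*exp(3*x/4)/3


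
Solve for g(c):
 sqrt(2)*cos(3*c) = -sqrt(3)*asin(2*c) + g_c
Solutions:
 g(c) = C1 + sqrt(3)*(c*asin(2*c) + sqrt(1 - 4*c^2)/2) + sqrt(2)*sin(3*c)/3


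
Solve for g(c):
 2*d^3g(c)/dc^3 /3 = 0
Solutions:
 g(c) = C1 + C2*c + C3*c^2


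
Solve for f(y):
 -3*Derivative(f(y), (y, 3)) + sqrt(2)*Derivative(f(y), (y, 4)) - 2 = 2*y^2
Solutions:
 f(y) = C1 + C2*y + C3*y^2 + C4*exp(3*sqrt(2)*y/2) - y^5/90 - sqrt(2)*y^4/54 - 13*y^3/81


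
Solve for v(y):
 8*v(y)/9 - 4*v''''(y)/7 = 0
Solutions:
 v(y) = C1*exp(-14^(1/4)*sqrt(3)*y/3) + C2*exp(14^(1/4)*sqrt(3)*y/3) + C3*sin(14^(1/4)*sqrt(3)*y/3) + C4*cos(14^(1/4)*sqrt(3)*y/3)


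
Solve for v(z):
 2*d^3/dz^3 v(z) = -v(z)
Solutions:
 v(z) = C3*exp(-2^(2/3)*z/2) + (C1*sin(2^(2/3)*sqrt(3)*z/4) + C2*cos(2^(2/3)*sqrt(3)*z/4))*exp(2^(2/3)*z/4)


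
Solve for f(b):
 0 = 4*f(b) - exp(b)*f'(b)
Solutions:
 f(b) = C1*exp(-4*exp(-b))


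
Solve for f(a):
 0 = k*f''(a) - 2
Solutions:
 f(a) = C1 + C2*a + a^2/k


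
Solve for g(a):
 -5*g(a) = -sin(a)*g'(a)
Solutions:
 g(a) = C1*sqrt(cos(a) - 1)*(cos(a)^2 - 2*cos(a) + 1)/(sqrt(cos(a) + 1)*(cos(a)^2 + 2*cos(a) + 1))


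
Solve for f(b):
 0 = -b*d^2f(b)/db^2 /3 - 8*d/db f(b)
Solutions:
 f(b) = C1 + C2/b^23


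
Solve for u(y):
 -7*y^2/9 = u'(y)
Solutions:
 u(y) = C1 - 7*y^3/27


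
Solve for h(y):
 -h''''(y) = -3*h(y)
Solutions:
 h(y) = C1*exp(-3^(1/4)*y) + C2*exp(3^(1/4)*y) + C3*sin(3^(1/4)*y) + C4*cos(3^(1/4)*y)


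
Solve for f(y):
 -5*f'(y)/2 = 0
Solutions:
 f(y) = C1


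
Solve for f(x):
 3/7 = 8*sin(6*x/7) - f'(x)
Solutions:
 f(x) = C1 - 3*x/7 - 28*cos(6*x/7)/3


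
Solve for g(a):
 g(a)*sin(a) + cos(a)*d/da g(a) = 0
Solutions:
 g(a) = C1*cos(a)


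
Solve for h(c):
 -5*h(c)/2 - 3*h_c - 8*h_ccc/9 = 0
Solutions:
 h(c) = C1*exp(-6^(1/3)*c*(-3^(1/3)*(5 + sqrt(43))^(1/3) + 3*2^(1/3)/(5 + sqrt(43))^(1/3))/8)*sin(3*2^(1/3)*3^(1/6)*c*(2^(1/3)*3^(2/3)/(5 + sqrt(43))^(1/3) + (5 + sqrt(43))^(1/3))/8) + C2*exp(-6^(1/3)*c*(-3^(1/3)*(5 + sqrt(43))^(1/3) + 3*2^(1/3)/(5 + sqrt(43))^(1/3))/8)*cos(3*2^(1/3)*3^(1/6)*c*(2^(1/3)*3^(2/3)/(5 + sqrt(43))^(1/3) + (5 + sqrt(43))^(1/3))/8) + C3*exp(6^(1/3)*c*(-3^(1/3)*(5 + sqrt(43))^(1/3) + 3*2^(1/3)/(5 + sqrt(43))^(1/3))/4)


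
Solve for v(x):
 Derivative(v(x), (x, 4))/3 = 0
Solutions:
 v(x) = C1 + C2*x + C3*x^2 + C4*x^3


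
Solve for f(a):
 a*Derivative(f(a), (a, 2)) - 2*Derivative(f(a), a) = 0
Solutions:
 f(a) = C1 + C2*a^3


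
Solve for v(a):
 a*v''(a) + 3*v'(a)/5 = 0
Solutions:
 v(a) = C1 + C2*a^(2/5)


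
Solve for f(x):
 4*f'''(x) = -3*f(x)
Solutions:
 f(x) = C3*exp(-6^(1/3)*x/2) + (C1*sin(2^(1/3)*3^(5/6)*x/4) + C2*cos(2^(1/3)*3^(5/6)*x/4))*exp(6^(1/3)*x/4)


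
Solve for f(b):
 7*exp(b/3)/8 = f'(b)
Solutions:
 f(b) = C1 + 21*exp(b/3)/8


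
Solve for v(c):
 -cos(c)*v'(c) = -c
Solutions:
 v(c) = C1 + Integral(c/cos(c), c)


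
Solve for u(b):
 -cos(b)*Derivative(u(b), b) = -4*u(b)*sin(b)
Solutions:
 u(b) = C1/cos(b)^4


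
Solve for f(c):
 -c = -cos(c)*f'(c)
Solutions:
 f(c) = C1 + Integral(c/cos(c), c)


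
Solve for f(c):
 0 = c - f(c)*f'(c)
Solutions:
 f(c) = -sqrt(C1 + c^2)
 f(c) = sqrt(C1 + c^2)


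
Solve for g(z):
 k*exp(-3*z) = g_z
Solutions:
 g(z) = C1 - k*exp(-3*z)/3


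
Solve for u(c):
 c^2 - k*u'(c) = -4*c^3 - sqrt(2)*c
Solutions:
 u(c) = C1 + c^4/k + c^3/(3*k) + sqrt(2)*c^2/(2*k)


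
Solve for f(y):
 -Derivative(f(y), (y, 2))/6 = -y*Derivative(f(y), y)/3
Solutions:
 f(y) = C1 + C2*erfi(y)


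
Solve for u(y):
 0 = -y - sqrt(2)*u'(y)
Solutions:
 u(y) = C1 - sqrt(2)*y^2/4


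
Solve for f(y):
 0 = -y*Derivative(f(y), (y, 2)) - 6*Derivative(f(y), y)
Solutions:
 f(y) = C1 + C2/y^5


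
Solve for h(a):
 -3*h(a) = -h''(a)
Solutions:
 h(a) = C1*exp(-sqrt(3)*a) + C2*exp(sqrt(3)*a)


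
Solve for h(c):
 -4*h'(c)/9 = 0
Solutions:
 h(c) = C1


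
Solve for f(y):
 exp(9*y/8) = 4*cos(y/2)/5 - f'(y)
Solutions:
 f(y) = C1 - 8*exp(9*y/8)/9 + 8*sin(y/2)/5


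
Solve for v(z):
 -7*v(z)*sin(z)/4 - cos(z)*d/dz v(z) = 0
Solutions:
 v(z) = C1*cos(z)^(7/4)


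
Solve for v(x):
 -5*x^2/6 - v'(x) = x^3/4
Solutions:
 v(x) = C1 - x^4/16 - 5*x^3/18


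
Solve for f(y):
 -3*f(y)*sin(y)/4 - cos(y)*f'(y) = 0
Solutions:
 f(y) = C1*cos(y)^(3/4)


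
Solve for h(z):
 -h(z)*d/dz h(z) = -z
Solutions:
 h(z) = -sqrt(C1 + z^2)
 h(z) = sqrt(C1 + z^2)


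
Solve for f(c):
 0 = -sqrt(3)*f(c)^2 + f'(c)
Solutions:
 f(c) = -1/(C1 + sqrt(3)*c)


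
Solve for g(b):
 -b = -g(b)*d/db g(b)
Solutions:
 g(b) = -sqrt(C1 + b^2)
 g(b) = sqrt(C1 + b^2)


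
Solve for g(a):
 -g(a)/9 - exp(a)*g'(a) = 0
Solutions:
 g(a) = C1*exp(exp(-a)/9)


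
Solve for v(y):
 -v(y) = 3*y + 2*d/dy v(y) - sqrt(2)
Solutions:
 v(y) = C1*exp(-y/2) - 3*y + sqrt(2) + 6


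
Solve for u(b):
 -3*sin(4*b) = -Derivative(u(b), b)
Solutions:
 u(b) = C1 - 3*cos(4*b)/4


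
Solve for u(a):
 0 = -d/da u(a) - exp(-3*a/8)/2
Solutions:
 u(a) = C1 + 4*exp(-3*a/8)/3


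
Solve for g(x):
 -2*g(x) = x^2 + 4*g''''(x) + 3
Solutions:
 g(x) = -x^2/2 + (C1*sin(2^(1/4)*x/2) + C2*cos(2^(1/4)*x/2))*exp(-2^(1/4)*x/2) + (C3*sin(2^(1/4)*x/2) + C4*cos(2^(1/4)*x/2))*exp(2^(1/4)*x/2) - 3/2


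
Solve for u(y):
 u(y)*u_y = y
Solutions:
 u(y) = -sqrt(C1 + y^2)
 u(y) = sqrt(C1 + y^2)


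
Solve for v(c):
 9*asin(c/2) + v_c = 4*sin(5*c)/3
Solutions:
 v(c) = C1 - 9*c*asin(c/2) - 9*sqrt(4 - c^2) - 4*cos(5*c)/15


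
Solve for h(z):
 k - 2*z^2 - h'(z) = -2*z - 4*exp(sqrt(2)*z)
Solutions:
 h(z) = C1 + k*z - 2*z^3/3 + z^2 + 2*sqrt(2)*exp(sqrt(2)*z)


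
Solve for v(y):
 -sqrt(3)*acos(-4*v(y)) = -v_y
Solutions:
 Integral(1/acos(-4*_y), (_y, v(y))) = C1 + sqrt(3)*y


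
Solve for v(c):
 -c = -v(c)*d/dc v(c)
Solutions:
 v(c) = -sqrt(C1 + c^2)
 v(c) = sqrt(C1 + c^2)


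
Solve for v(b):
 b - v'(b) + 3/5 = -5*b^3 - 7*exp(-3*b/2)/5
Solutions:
 v(b) = C1 + 5*b^4/4 + b^2/2 + 3*b/5 - 14*exp(-3*b/2)/15


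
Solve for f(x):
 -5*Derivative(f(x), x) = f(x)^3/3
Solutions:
 f(x) = -sqrt(30)*sqrt(-1/(C1 - x))/2
 f(x) = sqrt(30)*sqrt(-1/(C1 - x))/2


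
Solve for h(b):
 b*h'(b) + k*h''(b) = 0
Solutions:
 h(b) = C1 + C2*sqrt(k)*erf(sqrt(2)*b*sqrt(1/k)/2)


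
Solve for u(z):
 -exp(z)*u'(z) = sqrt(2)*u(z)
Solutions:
 u(z) = C1*exp(sqrt(2)*exp(-z))


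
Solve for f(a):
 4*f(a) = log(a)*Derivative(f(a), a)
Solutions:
 f(a) = C1*exp(4*li(a))


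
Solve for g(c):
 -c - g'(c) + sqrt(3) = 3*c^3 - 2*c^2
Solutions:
 g(c) = C1 - 3*c^4/4 + 2*c^3/3 - c^2/2 + sqrt(3)*c
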